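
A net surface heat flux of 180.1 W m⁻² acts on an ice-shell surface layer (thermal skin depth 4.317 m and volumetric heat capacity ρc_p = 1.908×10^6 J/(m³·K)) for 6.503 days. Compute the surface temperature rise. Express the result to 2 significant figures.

Areal heat capacity C = ρc_p × D = 1.908×10^6 × 4.317 = 8.24×10^6 J/(m²·K).
Net heat input Q = F Δt = 180.1 × (6.503 days × 86400 s/day) = 1.01×10^8 J/m².
ΔT = Q / C = 1.01×10^8 / 8.24×10^6 = 12.3 K.

12 K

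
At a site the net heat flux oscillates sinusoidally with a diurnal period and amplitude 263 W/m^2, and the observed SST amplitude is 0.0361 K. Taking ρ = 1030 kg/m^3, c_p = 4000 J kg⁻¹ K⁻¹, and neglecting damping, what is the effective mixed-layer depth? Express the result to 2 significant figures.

24 m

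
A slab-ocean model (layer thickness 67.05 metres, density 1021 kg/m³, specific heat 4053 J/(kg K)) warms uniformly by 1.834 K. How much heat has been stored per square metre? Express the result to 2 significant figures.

5.1×10^8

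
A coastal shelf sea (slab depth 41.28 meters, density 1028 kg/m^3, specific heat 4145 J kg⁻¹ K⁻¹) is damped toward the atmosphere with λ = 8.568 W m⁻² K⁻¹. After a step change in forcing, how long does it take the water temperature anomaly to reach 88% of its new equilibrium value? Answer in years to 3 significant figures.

Areal heat capacity C = ρ c_p D = 1028 × 4145 × 41.28 = 1.76×10^8 J m⁻² K⁻¹.
τ = C / λ = 1.76×10^8 / 8.568 = 2.05×10^7 s.
Fraction reached: 1 − e^(−t/τ) = 0.88 ⇒ t = −τ ln(1 − 0.88) = τ × 2.12.
t = 4.35×10^7 s = 1.38 years.

1.38 years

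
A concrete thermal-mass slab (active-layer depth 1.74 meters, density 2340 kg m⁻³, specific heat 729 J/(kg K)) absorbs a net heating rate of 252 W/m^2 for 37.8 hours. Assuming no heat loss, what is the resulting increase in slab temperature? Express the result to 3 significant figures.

11.6 K

Areal heat capacity C = ρ c_p D = 2340 × 729 × 1.74 = 2.97×10^6 J/(m²·K).
Net heat input Q = F Δt = 252 × (37.8 hours × 3600 s/hour) = 3.43×10^7 J/m².
ΔT = Q / C = 3.43×10^7 / 2.97×10^6 = 11.6 K.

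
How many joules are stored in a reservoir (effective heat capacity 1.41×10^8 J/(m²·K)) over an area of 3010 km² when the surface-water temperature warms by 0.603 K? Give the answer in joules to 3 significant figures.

2.56×10^17 J

Areal heat capacity C = 1.41×10^8 J/(m²·K) (given).
Heat per unit area: q = C ΔT = 1.41×10^8 × 0.603 = 8.50×10^7 J/m².
Total heat: Q = q × A = 8.50×10^7 × (3010 × 10⁶ m²) = 2.56×10^17 J.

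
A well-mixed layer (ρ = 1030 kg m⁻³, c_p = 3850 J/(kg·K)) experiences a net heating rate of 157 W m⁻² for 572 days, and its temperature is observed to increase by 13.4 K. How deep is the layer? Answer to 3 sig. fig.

Heat input Q = F Δt = 157 × 4.94×10^7 s = 7.76×10^9 J/m².
Required areal heat capacity C = Q / ΔT = 5.79×10^8 J/(m²·K).
Depth D = C / (ρ c_p) = 5.79×10^8 / (1030 × 3850) = 146 m.

146 m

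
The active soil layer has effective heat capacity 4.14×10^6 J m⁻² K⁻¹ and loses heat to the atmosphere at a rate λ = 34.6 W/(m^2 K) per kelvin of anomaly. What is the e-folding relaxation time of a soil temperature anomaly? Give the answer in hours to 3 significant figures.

33.2 hours

Areal heat capacity C = 4.14×10^6 J m⁻² K⁻¹ (given).
Relaxation time τ = C / λ = 4.14×10^6 / 34.6 = 1.20×10^5 s.
In hours: 1.20×10^5 s / (3600 s/hour) = 33.2 hours.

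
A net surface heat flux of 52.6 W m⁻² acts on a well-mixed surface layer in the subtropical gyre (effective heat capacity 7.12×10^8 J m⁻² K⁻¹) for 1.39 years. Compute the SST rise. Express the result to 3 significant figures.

Areal heat capacity C = 7.12×10^8 J m⁻² K⁻¹ (given).
Net heat input Q = F Δt = 52.6 × (1.39 years × 3.156×10^7 s/year) = 2.31×10^9 J/m².
ΔT = Q / C = 2.31×10^9 / 7.12×10^8 = 3.24 K.

3.24 K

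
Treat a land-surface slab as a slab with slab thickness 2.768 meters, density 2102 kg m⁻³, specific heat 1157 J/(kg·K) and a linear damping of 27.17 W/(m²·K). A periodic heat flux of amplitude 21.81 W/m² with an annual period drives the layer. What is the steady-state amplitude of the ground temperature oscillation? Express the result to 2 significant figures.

Areal heat capacity C = ρ c_p D = 2102 × 1157 × 2.768 = 6.73×10^6 J/(m²·K).
Angular frequency ω = 2π / T = 2π / 3.15×10^7 s = 1.99×10^-7 s⁻¹.
√((Cω)² + λ²) = √((1.34)² + 27.17²) = 27.2 W/(m²·K).
Amplitude A = F₀ / √((Cω)²+λ²) = 21.81 / 27.2 = 0.802 K.

0.80 K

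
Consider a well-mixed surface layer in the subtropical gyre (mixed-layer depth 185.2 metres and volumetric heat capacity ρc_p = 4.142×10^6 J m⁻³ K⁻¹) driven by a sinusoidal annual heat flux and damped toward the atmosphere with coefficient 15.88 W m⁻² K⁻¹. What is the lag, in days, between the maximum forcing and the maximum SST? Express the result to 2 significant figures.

Areal heat capacity C = ρc_p × D = 4.142×10^6 × 185.2 = 7.67×10^8 J/(m²·K).
ω = 2π / 3.15×10^7 s = 1.99×10^-7 s⁻¹.
Phase lag φ = arctan(Cω/λ) = arctan(153/15.88) = 1.47 rad.
Time lag = φ / ω = 1.47 / 1.99×10^-7 = 7.36×10^6 s = 85.2 days.

85 days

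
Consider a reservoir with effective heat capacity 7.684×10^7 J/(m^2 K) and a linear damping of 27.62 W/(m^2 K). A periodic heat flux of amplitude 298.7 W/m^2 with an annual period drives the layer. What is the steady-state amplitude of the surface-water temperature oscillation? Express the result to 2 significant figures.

9.5 K

Areal heat capacity C = 7.684×10^7 J/(m^2 K) (given).
Angular frequency ω = 2π / T = 2π / 3.15×10^7 s = 1.99×10^-7 s⁻¹.
√((Cω)² + λ²) = √((15.3)² + 27.62²) = 31.6 W/(m²·K).
Amplitude A = F₀ / √((Cω)²+λ²) = 298.7 / 31.6 = 9.46 K.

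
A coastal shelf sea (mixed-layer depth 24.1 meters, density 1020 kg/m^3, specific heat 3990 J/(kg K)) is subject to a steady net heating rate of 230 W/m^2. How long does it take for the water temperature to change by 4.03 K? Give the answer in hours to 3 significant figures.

477 hours

Areal heat capacity C = ρ c_p D = 1020 × 3990 × 24.1 = 9.81×10^7 J m⁻² K⁻¹.
Time required: Δt = C ΔT / F = 9.81×10^7 × 4.03 / 230 = 1.72×10^6 s.
In hours: 1.72×10^6 s / (3600 s/hour) = 477 hours.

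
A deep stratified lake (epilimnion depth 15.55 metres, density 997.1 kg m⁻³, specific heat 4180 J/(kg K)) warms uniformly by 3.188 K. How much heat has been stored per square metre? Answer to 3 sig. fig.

2.07×10^8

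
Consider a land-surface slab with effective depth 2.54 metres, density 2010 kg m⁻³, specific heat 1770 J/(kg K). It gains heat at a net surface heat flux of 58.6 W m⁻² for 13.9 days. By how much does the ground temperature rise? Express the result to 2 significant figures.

7.8 K

Areal heat capacity C = ρ c_p D = 2010 × 1770 × 2.54 = 9.04×10^6 J m⁻² K⁻¹.
Net heat input Q = F Δt = 58.6 × (13.9 days × 86400 s/day) = 7.04×10^7 J/m².
ΔT = Q / C = 7.04×10^7 / 9.04×10^6 = 7.79 K.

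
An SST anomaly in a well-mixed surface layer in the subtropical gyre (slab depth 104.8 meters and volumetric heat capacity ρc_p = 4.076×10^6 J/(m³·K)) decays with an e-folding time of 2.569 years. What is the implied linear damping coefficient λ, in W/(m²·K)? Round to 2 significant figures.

5.3

Areal heat capacity C = ρc_p × D = 4.076×10^6 × 104.8 = 4.27×10^8 J/(m^2 K).
τ = 2.569 years = 8.11×10^7 s.
λ = C / τ = 4.27×10^8 / 8.11×10^7 = 5.27 W/(m²·K).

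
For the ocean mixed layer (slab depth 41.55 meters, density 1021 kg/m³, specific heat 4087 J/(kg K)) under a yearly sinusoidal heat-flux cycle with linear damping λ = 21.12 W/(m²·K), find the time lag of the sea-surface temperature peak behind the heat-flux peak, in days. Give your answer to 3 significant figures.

59.4 days

Areal heat capacity C = ρ c_p D = 1021 × 4087 × 41.55 = 1.73×10^8 J/(m^2 K).
ω = 2π / 3.15×10^7 s = 1.99×10^-7 s⁻¹.
Phase lag φ = arctan(Cω/λ) = arctan(34.5/21.12) = 1.02 rad.
Time lag = φ / ω = 1.02 / 1.99×10^-7 = 5.13×10^6 s = 59.4 days.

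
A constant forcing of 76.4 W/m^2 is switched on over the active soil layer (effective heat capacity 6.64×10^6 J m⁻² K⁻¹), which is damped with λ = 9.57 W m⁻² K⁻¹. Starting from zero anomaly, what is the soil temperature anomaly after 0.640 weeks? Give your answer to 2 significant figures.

3.4 K

Areal heat capacity C = 6.64×10^6 J m⁻² K⁻¹ (given).
τ = C / λ = 6.64×10^6 / 9.57 = 6.94×10^5 s.
Equilibrium anomaly ΔT_eq = F / λ = 76.4 / 9.57 = 7.98 K.
t = 0.640 weeks = 3.87×10^5 s, so t/τ = 0.558.
ΔT(t) = ΔT_eq (1 − e^(−t/τ)) = 7.98 × (1 − e^−0.558) = 3.41 K.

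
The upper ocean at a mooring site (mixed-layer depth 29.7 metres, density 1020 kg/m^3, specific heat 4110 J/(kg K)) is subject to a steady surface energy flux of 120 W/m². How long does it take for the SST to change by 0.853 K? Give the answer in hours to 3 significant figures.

246 hours

Areal heat capacity C = ρ c_p D = 1020 × 4110 × 29.7 = 1.25×10^8 J/(m²·K).
Time required: Δt = C ΔT / F = 1.25×10^8 × 0.853 / 120 = 8.85×10^5 s.
In hours: 8.85×10^5 s / (3600 s/hour) = 246 hours.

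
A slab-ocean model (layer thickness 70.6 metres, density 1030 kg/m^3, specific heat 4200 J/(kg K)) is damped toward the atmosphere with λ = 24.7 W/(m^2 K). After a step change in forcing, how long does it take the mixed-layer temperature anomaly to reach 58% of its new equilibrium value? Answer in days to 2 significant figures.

120 days

Areal heat capacity C = ρ c_p D = 1030 × 4200 × 70.6 = 3.05×10^8 J/(m^2 K).
τ = C / λ = 3.05×10^8 / 24.7 = 1.24×10^7 s.
Fraction reached: 1 − e^(−t/τ) = 0.58 ⇒ t = −τ ln(1 − 0.58) = τ × 0.868.
t = 1.07×10^7 s = 124 days.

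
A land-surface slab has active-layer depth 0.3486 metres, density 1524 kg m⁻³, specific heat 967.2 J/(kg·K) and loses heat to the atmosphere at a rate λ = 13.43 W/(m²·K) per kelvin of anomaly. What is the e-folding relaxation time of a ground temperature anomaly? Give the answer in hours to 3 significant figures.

Areal heat capacity C = ρ c_p D = 1524 × 967.2 × 0.3486 = 5.14×10^5 J m⁻² K⁻¹.
Relaxation time τ = C / λ = 5.14×10^5 / 13.43 = 38300 s.
In hours: 38300 s / (3600 s/hour) = 10.6 hours.

10.6 hours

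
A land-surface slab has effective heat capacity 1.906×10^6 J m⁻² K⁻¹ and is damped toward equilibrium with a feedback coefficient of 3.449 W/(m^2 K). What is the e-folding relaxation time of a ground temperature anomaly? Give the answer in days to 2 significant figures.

6.4 days

Areal heat capacity C = 1.906×10^6 J m⁻² K⁻¹ (given).
Relaxation time τ = C / λ = 1.91×10^6 / 3.449 = 5.53×10^5 s.
In days: 5.53×10^5 s / (86400 s/day) = 6.40 days.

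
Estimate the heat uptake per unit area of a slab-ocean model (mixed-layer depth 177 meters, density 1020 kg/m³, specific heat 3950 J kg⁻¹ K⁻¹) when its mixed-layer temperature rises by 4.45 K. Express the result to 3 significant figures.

Areal heat capacity C = ρ c_p D = 1020 × 3950 × 177 = 7.13×10^8 J/(m²·K).
ΔQ = C ΔT = 7.13×10^8 × 4.45 = 3.17×10^9 J/m².

3.17×10^9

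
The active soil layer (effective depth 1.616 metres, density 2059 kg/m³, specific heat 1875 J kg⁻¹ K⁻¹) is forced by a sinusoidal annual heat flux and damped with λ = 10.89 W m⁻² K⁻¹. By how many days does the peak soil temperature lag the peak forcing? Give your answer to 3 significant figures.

6.60 days

Areal heat capacity C = ρ c_p D = 2059 × 1875 × 1.616 = 6.24×10^6 J/(m²·K).
ω = 2π / 3.15×10^7 s = 1.99×10^-7 s⁻¹.
Phase lag φ = arctan(Cω/λ) = arctan(1.24/10.89) = 0.114 rad.
Time lag = φ / ω = 0.114 / 1.99×10^-7 = 5.70×10^5 s = 6.60 days.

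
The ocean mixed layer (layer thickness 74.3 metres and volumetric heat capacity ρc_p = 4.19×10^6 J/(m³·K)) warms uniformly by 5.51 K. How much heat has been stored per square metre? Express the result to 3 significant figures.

1.72×10^9

Areal heat capacity C = ρc_p × D = 4.19×10^6 × 74.3 = 3.11×10^8 J/(m²·K).
ΔQ = C ΔT = 3.11×10^8 × 5.51 = 1.72×10^9 J/m².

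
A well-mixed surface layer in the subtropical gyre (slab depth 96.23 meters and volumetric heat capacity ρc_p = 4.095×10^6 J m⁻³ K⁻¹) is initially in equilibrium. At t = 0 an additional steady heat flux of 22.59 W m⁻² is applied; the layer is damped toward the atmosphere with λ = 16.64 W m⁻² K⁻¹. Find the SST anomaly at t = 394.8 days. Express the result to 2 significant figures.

1.0 K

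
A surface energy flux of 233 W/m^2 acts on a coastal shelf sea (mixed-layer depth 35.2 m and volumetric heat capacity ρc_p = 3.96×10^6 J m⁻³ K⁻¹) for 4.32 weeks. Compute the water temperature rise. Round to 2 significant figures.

Areal heat capacity C = ρc_p × D = 3.96×10^6 × 35.2 = 1.39×10^8 J m⁻² K⁻¹.
Net heat input Q = F Δt = 233 × (4.32 weeks × 6.048×10^5 s/week) = 6.09×10^8 J/m².
ΔT = Q / C = 6.09×10^8 / 1.39×10^8 = 4.37 K.

4.4 K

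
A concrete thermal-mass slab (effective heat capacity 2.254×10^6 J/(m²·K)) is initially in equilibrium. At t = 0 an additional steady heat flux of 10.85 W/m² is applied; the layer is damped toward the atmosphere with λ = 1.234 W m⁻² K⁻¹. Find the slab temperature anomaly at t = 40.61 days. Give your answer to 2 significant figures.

7.5 K

Areal heat capacity C = 2.254×10^6 J/(m²·K) (given).
τ = C / λ = 2.25×10^6 / 1.234 = 1.83×10^6 s.
Equilibrium anomaly ΔT_eq = F / λ = 10.85 / 1.234 = 8.79 K.
t = 40.61 days = 3.51×10^6 s, so t/τ = 1.92.
ΔT(t) = ΔT_eq (1 − e^(−t/τ)) = 8.79 × (1 − e^−1.92) = 7.50 K.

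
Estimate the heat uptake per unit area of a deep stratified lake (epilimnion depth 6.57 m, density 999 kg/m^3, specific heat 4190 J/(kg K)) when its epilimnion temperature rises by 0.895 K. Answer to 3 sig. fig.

Areal heat capacity C = ρ c_p D = 999 × 4190 × 6.57 = 2.75×10^7 J/(m^2 K).
ΔQ = C ΔT = 2.75×10^7 × 0.895 = 2.46×10^7 J/m².

2.46×10^7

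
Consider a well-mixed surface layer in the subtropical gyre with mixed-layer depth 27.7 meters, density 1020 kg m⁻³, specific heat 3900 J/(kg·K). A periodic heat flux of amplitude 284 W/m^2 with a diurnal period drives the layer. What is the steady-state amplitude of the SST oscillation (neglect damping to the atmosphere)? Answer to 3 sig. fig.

Areal heat capacity C = ρ c_p D = 1020 × 3900 × 27.7 = 1.10×10^8 J/(m^2 K).
Angular frequency ω = 2π / T = 2π / 86400 s = 7.27×10^-5 s⁻¹.
Cω = 1.10×10^8 × 7.27×10^-5 = 8010 W/(m²·K).
Amplitude A = F₀ / (Cω) = 284 / 8010 = 0.0354 K.

0.0354 K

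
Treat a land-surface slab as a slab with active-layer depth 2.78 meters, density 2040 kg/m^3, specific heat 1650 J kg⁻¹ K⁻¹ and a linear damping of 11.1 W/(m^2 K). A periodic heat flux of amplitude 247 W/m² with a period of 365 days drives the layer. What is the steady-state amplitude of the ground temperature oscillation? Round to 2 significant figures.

Areal heat capacity C = ρ c_p D = 2040 × 1650 × 2.78 = 9.36×10^6 J/(m²·K).
Angular frequency ω = 2π / T = 2π / 3.15×10^7 s = 1.99×10^-7 s⁻¹.
√((Cω)² + λ²) = √((1.86)² + 11.1²) = 11.3 W/(m²·K).
Amplitude A = F₀ / √((Cω)²+λ²) = 247 / 11.3 = 21.9 K.

22 K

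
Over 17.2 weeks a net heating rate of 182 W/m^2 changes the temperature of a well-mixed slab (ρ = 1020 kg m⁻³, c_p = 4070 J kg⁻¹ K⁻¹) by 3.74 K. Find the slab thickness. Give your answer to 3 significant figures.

122 m

Heat input Q = F Δt = 182 × 1.04×10^7 s = 1.89×10^9 J/m².
Required areal heat capacity C = Q / ΔT = 5.06×10^8 J/(m²·K).
Depth D = C / (ρ c_p) = 5.06×10^8 / (1020 × 4070) = 122 m.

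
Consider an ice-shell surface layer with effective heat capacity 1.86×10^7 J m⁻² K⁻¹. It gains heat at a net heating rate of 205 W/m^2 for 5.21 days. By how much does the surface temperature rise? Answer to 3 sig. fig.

4.96 K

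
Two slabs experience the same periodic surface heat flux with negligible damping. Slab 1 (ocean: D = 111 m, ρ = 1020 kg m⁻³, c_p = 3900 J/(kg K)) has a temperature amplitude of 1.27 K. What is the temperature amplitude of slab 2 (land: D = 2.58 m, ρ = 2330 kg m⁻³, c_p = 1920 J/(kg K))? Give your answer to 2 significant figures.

C_ocean = 4.42×10^8 J/(m²·K); C_land = 1.15×10^7 J/(m²·K).
A ∝ 1/C ⇒ A_land = A_ocean × C_ocean/C_land = 1.27 × 38.3 = 48.6 K.

49 K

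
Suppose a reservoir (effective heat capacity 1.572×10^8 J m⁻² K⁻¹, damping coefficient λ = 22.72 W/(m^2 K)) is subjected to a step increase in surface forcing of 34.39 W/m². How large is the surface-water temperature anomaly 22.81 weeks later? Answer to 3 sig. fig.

Areal heat capacity C = 1.572×10^8 J m⁻² K⁻¹ (given).
τ = C / λ = 1.57×10^8 / 22.72 = 6.92×10^6 s.
Equilibrium anomaly ΔT_eq = F / λ = 34.39 / 22.72 = 1.51 K.
t = 22.81 weeks = 1.38×10^7 s, so t/τ = 1.99.
ΔT(t) = ΔT_eq (1 − e^(−t/τ)) = 1.51 × (1 − e^−1.99) = 1.31 K.

1.31 K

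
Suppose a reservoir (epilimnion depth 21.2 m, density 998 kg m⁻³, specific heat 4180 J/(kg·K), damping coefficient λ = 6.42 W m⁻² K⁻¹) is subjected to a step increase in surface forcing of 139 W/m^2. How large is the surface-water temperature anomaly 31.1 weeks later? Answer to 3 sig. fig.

Areal heat capacity C = ρ c_p D = 998 × 4180 × 21.2 = 8.84×10^7 J m⁻² K⁻¹.
τ = C / λ = 8.84×10^7 / 6.42 = 1.38×10^7 s.
Equilibrium anomaly ΔT_eq = F / λ = 139 / 6.42 = 21.7 K.
t = 31.1 weeks = 1.88×10^7 s, so t/τ = 1.37.
ΔT(t) = ΔT_eq (1 − e^(−t/τ)) = 21.7 × (1 − e^−1.37) = 16.1 K.

16.1 K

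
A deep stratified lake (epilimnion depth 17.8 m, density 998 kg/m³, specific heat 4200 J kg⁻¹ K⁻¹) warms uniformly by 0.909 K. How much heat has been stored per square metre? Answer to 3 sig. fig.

6.78×10^7

Areal heat capacity C = ρ c_p D = 998 × 4200 × 17.8 = 7.46×10^7 J/(m²·K).
ΔQ = C ΔT = 7.46×10^7 × 0.909 = 6.78×10^7 J/m².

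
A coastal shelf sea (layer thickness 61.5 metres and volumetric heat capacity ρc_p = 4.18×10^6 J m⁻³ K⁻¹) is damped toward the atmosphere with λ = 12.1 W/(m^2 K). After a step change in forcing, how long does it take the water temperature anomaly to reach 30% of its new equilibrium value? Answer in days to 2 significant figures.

88 days

Areal heat capacity C = ρc_p × D = 4.18×10^6 × 61.5 = 2.57×10^8 J m⁻² K⁻¹.
τ = C / λ = 2.57×10^8 / 12.1 = 2.12×10^7 s.
Fraction reached: 1 − e^(−t/τ) = 0.30 ⇒ t = −τ ln(1 − 0.30) = τ × 0.357.
t = 7.58×10^6 s = 87.7 days.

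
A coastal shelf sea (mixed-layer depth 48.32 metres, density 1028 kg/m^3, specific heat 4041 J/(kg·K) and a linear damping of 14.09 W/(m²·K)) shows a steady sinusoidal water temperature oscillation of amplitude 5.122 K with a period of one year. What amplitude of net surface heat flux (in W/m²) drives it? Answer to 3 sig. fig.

217

Areal heat capacity C = ρ c_p D = 1028 × 4041 × 48.32 = 2.01×10^8 J/(m^2 K).
ω = 2π / 3.15×10^7 s = 1.99×10^-7 s⁻¹.
√((Cω)² + λ²) = √((40.0)² + 14.09²) = 42.4 W/(m²·K).
F₀ = A × √((Cω)²+λ²) = 5.122 × 42.4 = 217 W/m².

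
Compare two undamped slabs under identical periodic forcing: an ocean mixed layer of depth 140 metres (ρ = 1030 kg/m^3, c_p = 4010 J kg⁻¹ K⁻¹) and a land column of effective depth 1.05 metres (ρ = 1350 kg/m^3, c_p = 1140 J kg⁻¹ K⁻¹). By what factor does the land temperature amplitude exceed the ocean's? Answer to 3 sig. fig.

358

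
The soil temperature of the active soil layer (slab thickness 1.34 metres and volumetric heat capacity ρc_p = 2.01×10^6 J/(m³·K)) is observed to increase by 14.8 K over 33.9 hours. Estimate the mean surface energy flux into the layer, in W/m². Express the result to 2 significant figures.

330

Areal heat capacity C = ρc_p × D = 2.01×10^6 × 1.34 = 2.69×10^6 J m⁻² K⁻¹.
Required heat per unit area: Q = C ΔT = 2.69×10^6 × 14.8 = 3.99×10^7 J/m².
Flux F = Q / Δt = 3.99×10^7 / 1.22×10^5 s = 327 W/m².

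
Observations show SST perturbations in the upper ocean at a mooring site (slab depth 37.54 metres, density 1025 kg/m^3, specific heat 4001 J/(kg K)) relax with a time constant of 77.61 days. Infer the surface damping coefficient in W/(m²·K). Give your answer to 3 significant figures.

Areal heat capacity C = ρ c_p D = 1025 × 4001 × 37.54 = 1.54×10^8 J m⁻² K⁻¹.
τ = 77.61 days = 6.71×10^6 s.
λ = C / τ = 1.54×10^8 / 6.71×10^6 = 23.0 W/(m²·K).

23.0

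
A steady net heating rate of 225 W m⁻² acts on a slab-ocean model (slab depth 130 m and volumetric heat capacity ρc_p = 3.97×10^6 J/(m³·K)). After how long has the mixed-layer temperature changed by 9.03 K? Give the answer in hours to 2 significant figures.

5800 hours

Areal heat capacity C = ρc_p × D = 3.97×10^6 × 130 = 5.16×10^8 J/(m²·K).
Time required: Δt = C ΔT / F = 5.16×10^8 × 9.03 / 225 = 2.07×10^7 s.
In hours: 2.07×10^7 s / (3600 s/hour) = 5750 hours.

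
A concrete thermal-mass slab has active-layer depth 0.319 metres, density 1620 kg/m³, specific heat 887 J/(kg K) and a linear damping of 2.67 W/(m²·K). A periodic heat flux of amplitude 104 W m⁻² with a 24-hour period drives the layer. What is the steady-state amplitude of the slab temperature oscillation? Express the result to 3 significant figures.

Areal heat capacity C = ρ c_p D = 1620 × 887 × 0.319 = 4.58×10^5 J/(m^2 K).
Angular frequency ω = 2π / T = 2π / 86400 s = 7.27×10^-5 s⁻¹.
√((Cω)² + λ²) = √((33.3)² + 2.67²) = 33.4 W/(m²·K).
Amplitude A = F₀ / √((Cω)²+λ²) = 104 / 33.4 = 3.11 K.

3.11 K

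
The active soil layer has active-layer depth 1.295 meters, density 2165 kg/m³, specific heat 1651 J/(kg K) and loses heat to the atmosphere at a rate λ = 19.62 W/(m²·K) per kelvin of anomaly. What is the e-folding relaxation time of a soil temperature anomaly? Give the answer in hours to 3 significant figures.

Areal heat capacity C = ρ c_p D = 2165 × 1651 × 1.295 = 4.63×10^6 J/(m²·K).
Relaxation time τ = C / λ = 4.63×10^6 / 19.62 = 2.36×10^5 s.
In hours: 2.36×10^5 s / (3600 s/hour) = 65.5 hours.

65.5 hours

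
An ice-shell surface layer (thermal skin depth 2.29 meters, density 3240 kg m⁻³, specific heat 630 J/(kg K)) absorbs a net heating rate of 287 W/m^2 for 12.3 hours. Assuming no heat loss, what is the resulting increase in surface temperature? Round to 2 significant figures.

Areal heat capacity C = ρ c_p D = 3240 × 630 × 2.29 = 4.67×10^6 J m⁻² K⁻¹.
Net heat input Q = F Δt = 287 × (12.3 hours × 3600 s/hour) = 1.27×10^7 J/m².
ΔT = Q / C = 1.27×10^7 / 4.67×10^6 = 2.72 K.

2.7 K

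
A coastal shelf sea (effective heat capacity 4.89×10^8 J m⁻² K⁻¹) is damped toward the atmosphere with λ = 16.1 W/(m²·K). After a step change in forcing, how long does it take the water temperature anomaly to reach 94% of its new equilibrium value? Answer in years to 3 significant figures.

2.71 years

Areal heat capacity C = 4.89×10^8 J m⁻² K⁻¹ (given).
τ = C / λ = 4.89×10^8 / 16.1 = 3.04×10^7 s.
Fraction reached: 1 − e^(−t/τ) = 0.94 ⇒ t = −τ ln(1 − 0.94) = τ × 2.81.
t = 8.55×10^7 s = 2.71 years.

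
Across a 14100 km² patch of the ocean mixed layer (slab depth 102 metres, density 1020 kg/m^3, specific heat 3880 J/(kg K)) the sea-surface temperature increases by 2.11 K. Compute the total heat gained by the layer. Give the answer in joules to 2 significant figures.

Areal heat capacity C = ρ c_p D = 1020 × 3880 × 102 = 4.04×10^8 J/(m²·K).
Heat per unit area: q = C ΔT = 4.04×10^8 × 2.11 = 8.52×10^8 J/m².
Total heat: Q = q × A = 8.52×10^8 × (14100 × 10⁶ m²) = 1.20×10^19 J.

1.2×10^19 J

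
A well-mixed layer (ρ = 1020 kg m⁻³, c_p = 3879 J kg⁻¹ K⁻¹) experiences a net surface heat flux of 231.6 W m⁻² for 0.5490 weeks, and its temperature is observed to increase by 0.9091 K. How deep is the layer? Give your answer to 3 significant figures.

21.4 m

Heat input Q = F Δt = 231.6 × 3.32×10^5 s = 7.69×10^7 J/m².
Required areal heat capacity C = Q / ΔT = 8.46×10^7 J/(m²·K).
Depth D = C / (ρ c_p) = 8.46×10^7 / (1020 × 3879) = 21.4 m.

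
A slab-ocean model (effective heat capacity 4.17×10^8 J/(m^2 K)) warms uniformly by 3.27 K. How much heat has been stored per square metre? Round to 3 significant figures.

1.36×10^9

Areal heat capacity C = 4.17×10^8 J/(m^2 K) (given).
ΔQ = C ΔT = 4.17×10^8 × 3.27 = 1.36×10^9 J/m².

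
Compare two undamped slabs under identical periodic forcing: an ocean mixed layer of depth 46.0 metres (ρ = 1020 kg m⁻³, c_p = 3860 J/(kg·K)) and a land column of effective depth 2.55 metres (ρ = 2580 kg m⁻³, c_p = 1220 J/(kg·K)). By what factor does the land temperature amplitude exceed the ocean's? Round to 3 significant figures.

22.6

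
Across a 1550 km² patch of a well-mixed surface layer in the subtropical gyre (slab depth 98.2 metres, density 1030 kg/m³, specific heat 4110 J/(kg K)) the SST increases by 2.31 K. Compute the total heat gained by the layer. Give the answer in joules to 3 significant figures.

Areal heat capacity C = ρ c_p D = 1030 × 4110 × 98.2 = 4.16×10^8 J/(m^2 K).
Heat per unit area: q = C ΔT = 4.16×10^8 × 2.31 = 9.60×10^8 J/m².
Total heat: Q = q × A = 9.60×10^8 × (1550 × 10⁶ m²) = 1.49×10^18 J.

1.49×10^18 J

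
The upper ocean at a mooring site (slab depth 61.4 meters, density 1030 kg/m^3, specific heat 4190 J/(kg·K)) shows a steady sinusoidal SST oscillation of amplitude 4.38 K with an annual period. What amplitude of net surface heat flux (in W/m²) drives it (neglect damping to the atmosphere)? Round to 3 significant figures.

Areal heat capacity C = ρ c_p D = 1030 × 4190 × 61.4 = 2.65×10^8 J m⁻² K⁻¹.
ω = 2π / 3.15×10^7 s = 1.99×10^-7 s⁻¹.
Cω = 2.65×10^8 × 1.99×10^-7 = 52.8 W/(m²·K).
F₀ = A × Cω = 4.38 × 52.8 = 231 W/m².

231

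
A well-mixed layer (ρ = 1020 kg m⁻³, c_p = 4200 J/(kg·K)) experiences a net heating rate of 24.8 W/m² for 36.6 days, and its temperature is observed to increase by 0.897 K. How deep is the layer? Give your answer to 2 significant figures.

Heat input Q = F Δt = 24.8 × 3.16×10^6 s = 7.84×10^7 J/m².
Required areal heat capacity C = Q / ΔT = 8.74×10^7 J/(m²·K).
Depth D = C / (ρ c_p) = 8.74×10^7 / (1020 × 4200) = 20.4 m.

20 m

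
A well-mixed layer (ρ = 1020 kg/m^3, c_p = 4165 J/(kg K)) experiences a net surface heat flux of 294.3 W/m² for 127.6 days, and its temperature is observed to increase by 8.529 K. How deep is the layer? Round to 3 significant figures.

89.5 m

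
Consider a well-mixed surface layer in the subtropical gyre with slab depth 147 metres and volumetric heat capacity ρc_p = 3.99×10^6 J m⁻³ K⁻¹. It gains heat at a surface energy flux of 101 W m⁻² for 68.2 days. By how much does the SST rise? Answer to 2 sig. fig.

1.0 K

Areal heat capacity C = ρc_p × D = 3.99×10^6 × 147 = 5.87×10^8 J m⁻² K⁻¹.
Net heat input Q = F Δt = 101 × (68.2 days × 86400 s/day) = 5.95×10^8 J/m².
ΔT = Q / C = 5.95×10^8 / 5.87×10^8 = 1.01 K.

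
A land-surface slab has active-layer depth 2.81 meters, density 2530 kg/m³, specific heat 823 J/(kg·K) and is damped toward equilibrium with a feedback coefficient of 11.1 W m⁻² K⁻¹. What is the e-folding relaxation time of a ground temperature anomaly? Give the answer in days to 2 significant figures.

6.1 days

Areal heat capacity C = ρ c_p D = 2530 × 823 × 2.81 = 5.85×10^6 J/(m²·K).
Relaxation time τ = C / λ = 5.85×10^6 / 11.1 = 5.27×10^5 s.
In days: 5.27×10^5 s / (86400 s/day) = 6.10 days.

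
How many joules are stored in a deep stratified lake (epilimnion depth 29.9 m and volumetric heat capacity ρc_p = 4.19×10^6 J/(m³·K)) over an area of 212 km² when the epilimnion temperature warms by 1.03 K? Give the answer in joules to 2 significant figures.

2.7×10^16 J

Areal heat capacity C = ρc_p × D = 4.19×10^6 × 29.9 = 1.25×10^8 J/(m²·K).
Heat per unit area: q = C ΔT = 1.25×10^8 × 1.03 = 1.29×10^8 J/m².
Total heat: Q = q × A = 1.29×10^8 × (212 × 10⁶ m²) = 2.74×10^16 J.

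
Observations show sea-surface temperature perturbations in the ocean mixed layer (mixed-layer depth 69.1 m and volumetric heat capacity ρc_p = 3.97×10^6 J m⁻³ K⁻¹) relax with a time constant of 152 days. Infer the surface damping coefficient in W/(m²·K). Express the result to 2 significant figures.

Areal heat capacity C = ρc_p × D = 3.97×10^6 × 69.1 = 2.74×10^8 J/(m^2 K).
τ = 152 days = 1.31×10^7 s.
λ = C / τ = 2.74×10^8 / 1.31×10^7 = 20.9 W/(m²·K).

21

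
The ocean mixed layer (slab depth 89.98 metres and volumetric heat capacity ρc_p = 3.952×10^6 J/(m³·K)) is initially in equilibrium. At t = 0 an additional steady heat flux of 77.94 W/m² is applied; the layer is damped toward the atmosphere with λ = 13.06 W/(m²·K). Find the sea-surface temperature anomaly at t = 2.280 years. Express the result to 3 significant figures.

Areal heat capacity C = ρc_p × D = 3.952×10^6 × 89.98 = 3.56×10^8 J/(m^2 K).
τ = C / λ = 3.56×10^8 / 13.06 = 2.72×10^7 s.
Equilibrium anomaly ΔT_eq = F / λ = 77.94 / 13.06 = 5.97 K.
t = 2.280 years = 7.20×10^7 s, so t/τ = 2.64.
ΔT(t) = ΔT_eq (1 − e^(−t/τ)) = 5.97 × (1 − e^−2.64) = 5.54 K.

5.54 K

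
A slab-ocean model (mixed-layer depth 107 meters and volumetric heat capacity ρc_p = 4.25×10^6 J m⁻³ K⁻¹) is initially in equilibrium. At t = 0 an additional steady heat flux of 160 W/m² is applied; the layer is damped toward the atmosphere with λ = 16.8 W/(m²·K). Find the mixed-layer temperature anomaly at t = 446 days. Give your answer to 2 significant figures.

7.2 K

Areal heat capacity C = ρc_p × D = 4.25×10^6 × 107 = 4.55×10^8 J/(m^2 K).
τ = C / λ = 4.55×10^8 / 16.8 = 2.71×10^7 s.
Equilibrium anomaly ΔT_eq = F / λ = 160 / 16.8 = 9.52 K.
t = 446 days = 3.85×10^7 s, so t/τ = 1.42.
ΔT(t) = ΔT_eq (1 − e^(−t/τ)) = 9.52 × (1 − e^−1.42) = 7.23 K.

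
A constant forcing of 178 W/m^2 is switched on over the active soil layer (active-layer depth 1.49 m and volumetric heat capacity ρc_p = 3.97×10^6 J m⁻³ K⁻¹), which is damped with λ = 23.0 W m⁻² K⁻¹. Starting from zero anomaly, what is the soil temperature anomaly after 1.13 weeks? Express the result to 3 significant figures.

Areal heat capacity C = ρc_p × D = 3.97×10^6 × 1.49 = 5.92×10^6 J/(m^2 K).
τ = C / λ = 5.92×10^6 / 23.0 = 2.57×10^5 s.
Equilibrium anomaly ΔT_eq = F / λ = 178 / 23.0 = 7.74 K.
t = 1.13 weeks = 6.83×10^5 s, so t/τ = 2.66.
ΔT(t) = ΔT_eq (1 − e^(−t/τ)) = 7.74 × (1 − e^−2.66) = 7.20 K.

7.20 K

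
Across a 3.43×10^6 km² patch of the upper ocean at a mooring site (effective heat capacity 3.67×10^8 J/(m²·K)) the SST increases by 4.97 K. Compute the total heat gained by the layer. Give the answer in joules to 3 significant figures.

6.26×10^21 J

Areal heat capacity C = 3.67×10^8 J/(m²·K) (given).
Heat per unit area: q = C ΔT = 3.67×10^8 × 4.97 = 1.82×10^9 J/m².
Total heat: Q = q × A = 1.82×10^9 × (3.43×10^6 × 10⁶ m²) = 6.26×10^21 J.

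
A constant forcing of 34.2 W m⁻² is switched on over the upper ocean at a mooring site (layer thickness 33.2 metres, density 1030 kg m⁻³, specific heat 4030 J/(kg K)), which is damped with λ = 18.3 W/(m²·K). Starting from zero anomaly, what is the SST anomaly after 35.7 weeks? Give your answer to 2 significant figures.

Areal heat capacity C = ρ c_p D = 1030 × 4030 × 33.2 = 1.38×10^8 J/(m^2 K).
τ = C / λ = 1.38×10^8 / 18.3 = 7.53×10^6 s.
Equilibrium anomaly ΔT_eq = F / λ = 34.2 / 18.3 = 1.87 K.
t = 35.7 weeks = 2.16×10^7 s, so t/τ = 2.87.
ΔT(t) = ΔT_eq (1 − e^(−t/τ)) = 1.87 × (1 − e^−2.87) = 1.76 K.

1.8 K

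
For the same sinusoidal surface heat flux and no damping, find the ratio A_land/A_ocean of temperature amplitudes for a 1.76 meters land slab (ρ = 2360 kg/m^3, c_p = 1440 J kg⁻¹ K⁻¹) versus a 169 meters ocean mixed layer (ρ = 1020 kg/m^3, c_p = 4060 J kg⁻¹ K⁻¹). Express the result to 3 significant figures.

117

C_ocean = 1020 × 4060 × 169 = 7.00×10^8 J/(m²·K).
C_land = 2360 × 1440 × 1.76 = 5.98×10^6 J/(m²·K).
Undamped amplitude ∝ 1/C, so A_land/A_ocean = C_ocean/C_land = 117.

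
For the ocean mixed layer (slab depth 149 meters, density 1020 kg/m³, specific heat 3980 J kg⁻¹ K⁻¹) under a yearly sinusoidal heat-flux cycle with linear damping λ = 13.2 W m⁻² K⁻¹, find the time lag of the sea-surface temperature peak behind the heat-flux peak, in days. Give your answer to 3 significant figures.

84.9 days

Areal heat capacity C = ρ c_p D = 1020 × 3980 × 149 = 6.05×10^8 J m⁻² K⁻¹.
ω = 2π / 3.15×10^7 s = 1.99×10^-7 s⁻¹.
Phase lag φ = arctan(Cω/λ) = arctan(121/13.2) = 1.46 rad.
Time lag = φ / ω = 1.46 / 1.99×10^-7 = 7.34×10^6 s = 84.9 days.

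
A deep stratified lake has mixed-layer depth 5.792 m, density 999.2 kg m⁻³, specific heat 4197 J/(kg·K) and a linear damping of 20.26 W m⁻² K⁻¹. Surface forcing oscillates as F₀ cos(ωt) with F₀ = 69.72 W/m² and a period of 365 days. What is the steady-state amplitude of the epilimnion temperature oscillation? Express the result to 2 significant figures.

Areal heat capacity C = ρ c_p D = 999.2 × 4197 × 5.792 = 2.43×10^7 J/(m^2 K).
Angular frequency ω = 2π / T = 2π / 3.15×10^7 s = 1.99×10^-7 s⁻¹.
√((Cω)² + λ²) = √((4.84)² + 20.26²) = 20.8 W/(m²·K).
Amplitude A = F₀ / √((Cω)²+λ²) = 69.72 / 20.8 = 3.35 K.

3.3 K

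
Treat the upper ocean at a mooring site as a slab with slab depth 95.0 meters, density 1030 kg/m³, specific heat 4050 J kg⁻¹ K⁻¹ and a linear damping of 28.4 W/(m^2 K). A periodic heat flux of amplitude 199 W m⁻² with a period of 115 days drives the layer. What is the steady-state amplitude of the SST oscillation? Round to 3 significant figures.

Areal heat capacity C = ρ c_p D = 1030 × 4050 × 95.0 = 3.96×10^8 J/(m²·K).
Angular frequency ω = 2π / T = 2π / 9.94×10^6 s = 6.32×10^-7 s⁻¹.
√((Cω)² + λ²) = √((251)² + 28.4²) = 252 W/(m²·K).
Amplitude A = F₀ / √((Cω)²+λ²) = 199 / 252 = 0.789 K.

0.789 K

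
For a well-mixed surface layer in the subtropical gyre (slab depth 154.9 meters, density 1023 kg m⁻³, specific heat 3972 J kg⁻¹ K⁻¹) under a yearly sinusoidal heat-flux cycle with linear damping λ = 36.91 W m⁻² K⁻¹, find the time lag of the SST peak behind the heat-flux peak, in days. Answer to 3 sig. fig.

74.6 days

Areal heat capacity C = ρ c_p D = 1023 × 3972 × 154.9 = 6.29×10^8 J/(m²·K).
ω = 2π / 3.15×10^7 s = 1.99×10^-7 s⁻¹.
Phase lag φ = arctan(Cω/λ) = arctan(125/36.91) = 1.28 rad.
Time lag = φ / ω = 1.28 / 1.99×10^-7 = 6.45×10^6 s = 74.6 days.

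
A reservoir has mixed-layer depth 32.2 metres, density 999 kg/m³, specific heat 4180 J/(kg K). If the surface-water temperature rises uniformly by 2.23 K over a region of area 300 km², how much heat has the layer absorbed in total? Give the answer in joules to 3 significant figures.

Areal heat capacity C = ρ c_p D = 999 × 4180 × 32.2 = 1.34×10^8 J/(m^2 K).
Heat per unit area: q = C ΔT = 1.34×10^8 × 2.23 = 3.00×10^8 J/m².
Total heat: Q = q × A = 3.00×10^8 × (300 × 10⁶ m²) = 9.00×10^16 J.

9.00×10^16 J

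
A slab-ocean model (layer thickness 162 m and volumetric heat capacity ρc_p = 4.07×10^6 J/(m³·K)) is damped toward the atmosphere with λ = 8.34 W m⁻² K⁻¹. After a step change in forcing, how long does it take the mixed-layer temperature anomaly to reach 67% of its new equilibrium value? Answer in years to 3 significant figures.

Areal heat capacity C = ρc_p × D = 4.07×10^6 × 162 = 6.59×10^8 J/(m^2 K).
τ = C / λ = 6.59×10^8 / 8.34 = 7.91×10^7 s.
Fraction reached: 1 − e^(−t/τ) = 0.67 ⇒ t = −τ ln(1 − 0.67) = τ × 1.11.
t = 8.76×10^7 s = 2.78 years.

2.78 years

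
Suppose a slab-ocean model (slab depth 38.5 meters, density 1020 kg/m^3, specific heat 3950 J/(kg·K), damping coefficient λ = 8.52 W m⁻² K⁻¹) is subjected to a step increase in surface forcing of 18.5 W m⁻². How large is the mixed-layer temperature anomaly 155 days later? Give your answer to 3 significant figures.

Areal heat capacity C = ρ c_p D = 1020 × 3950 × 38.5 = 1.55×10^8 J m⁻² K⁻¹.
τ = C / λ = 1.55×10^8 / 8.52 = 1.82×10^7 s.
Equilibrium anomaly ΔT_eq = F / λ = 18.5 / 8.52 = 2.17 K.
t = 155 days = 1.34×10^7 s, so t/τ = 0.736.
ΔT(t) = ΔT_eq (1 − e^(−t/τ)) = 2.17 × (1 − e^−0.736) = 1.13 K.

1.13 K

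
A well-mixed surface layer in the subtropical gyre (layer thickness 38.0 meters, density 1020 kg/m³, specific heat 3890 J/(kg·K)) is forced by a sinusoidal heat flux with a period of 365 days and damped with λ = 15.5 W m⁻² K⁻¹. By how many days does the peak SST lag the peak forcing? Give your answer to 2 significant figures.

64 days

Areal heat capacity C = ρ c_p D = 1020 × 3890 × 38.0 = 1.51×10^8 J m⁻² K⁻¹.
ω = 2π / 3.15×10^7 s = 1.99×10^-7 s⁻¹.
Phase lag φ = arctan(Cω/λ) = arctan(30.0/15.5) = 1.09 rad.
Time lag = φ / ω = 1.09 / 1.99×10^-7 = 5.49×10^6 s = 63.6 days.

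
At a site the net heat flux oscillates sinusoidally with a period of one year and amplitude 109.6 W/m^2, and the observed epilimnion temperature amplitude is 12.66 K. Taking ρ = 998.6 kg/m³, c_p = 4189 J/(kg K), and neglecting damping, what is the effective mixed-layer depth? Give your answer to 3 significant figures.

ω = 2π / 3.15×10^7 s = 1.99×10^-7 s⁻¹.
Required C = F₀ / (A ω) = 109.6 / (12.66 × 1.99×10^-7) = 4.35×10^7 J/(m²·K).
D = C / (ρ c_p) = 4.35×10^7 / (998.6 × 4189) = 10.4 m.

10.4 m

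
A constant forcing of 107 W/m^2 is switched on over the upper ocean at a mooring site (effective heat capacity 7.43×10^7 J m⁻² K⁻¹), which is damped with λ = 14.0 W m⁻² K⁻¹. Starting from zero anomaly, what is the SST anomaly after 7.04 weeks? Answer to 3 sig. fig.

4.22 K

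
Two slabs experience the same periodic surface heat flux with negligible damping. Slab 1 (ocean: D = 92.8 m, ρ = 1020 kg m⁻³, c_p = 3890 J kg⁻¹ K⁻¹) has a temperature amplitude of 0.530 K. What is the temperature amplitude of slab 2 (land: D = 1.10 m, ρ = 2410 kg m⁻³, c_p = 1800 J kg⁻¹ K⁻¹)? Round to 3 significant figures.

C_ocean = 3.68×10^8 J/(m²·K); C_land = 4.77×10^6 J/(m²·K).
A ∝ 1/C ⇒ A_land = A_ocean × C_ocean/C_land = 0.530 × 77.2 = 40.9 K.

40.9 K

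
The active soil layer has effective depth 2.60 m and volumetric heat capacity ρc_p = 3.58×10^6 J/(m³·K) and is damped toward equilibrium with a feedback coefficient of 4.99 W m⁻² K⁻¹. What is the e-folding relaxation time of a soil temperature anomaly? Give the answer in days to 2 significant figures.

Areal heat capacity C = ρc_p × D = 3.58×10^6 × 2.60 = 9.31×10^6 J m⁻² K⁻¹.
Relaxation time τ = C / λ = 9.31×10^6 / 4.99 = 1.87×10^6 s.
In days: 1.87×10^6 s / (86400 s/day) = 21.6 days.

22 days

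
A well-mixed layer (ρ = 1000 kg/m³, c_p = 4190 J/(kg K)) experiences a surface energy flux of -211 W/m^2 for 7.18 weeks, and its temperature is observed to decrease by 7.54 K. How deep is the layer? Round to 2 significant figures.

Heat input Q = F Δt = -211 × 4.34×10^6 s = -9.16×10^8 J/m².
Required areal heat capacity C = Q / ΔT = 1.22×10^8 J/(m²·K).
Depth D = C / (ρ c_p) = 1.22×10^8 / (1000 × 4190) = 29.0 m.

29 m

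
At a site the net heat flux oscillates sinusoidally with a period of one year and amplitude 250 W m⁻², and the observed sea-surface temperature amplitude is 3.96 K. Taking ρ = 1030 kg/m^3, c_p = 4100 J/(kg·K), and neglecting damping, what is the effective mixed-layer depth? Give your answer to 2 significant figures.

75 m

ω = 2π / 3.15×10^7 s = 1.99×10^-7 s⁻¹.
Required C = F₀ / (A ω) = 250 / (3.96 × 1.99×10^-7) = 3.17×10^8 J/(m²·K).
D = C / (ρ c_p) = 3.17×10^8 / (1030 × 4100) = 75.0 m.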